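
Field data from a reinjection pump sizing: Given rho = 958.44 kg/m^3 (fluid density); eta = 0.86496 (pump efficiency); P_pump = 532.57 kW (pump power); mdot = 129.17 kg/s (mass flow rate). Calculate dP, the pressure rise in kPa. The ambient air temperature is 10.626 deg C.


dP = P_pump * rho * eta / mdot
dP = 532.57 * 958.44 * 0.86496 / 129.17
dP = 3418.0 kPa


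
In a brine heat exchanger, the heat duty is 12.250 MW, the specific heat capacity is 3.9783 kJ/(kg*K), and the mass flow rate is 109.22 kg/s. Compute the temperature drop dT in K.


dT = Q * 1000 / (mdot * cp)
dT = 12.250 * 1000 / (109.22 * 3.9783)
dT = 28.193 K


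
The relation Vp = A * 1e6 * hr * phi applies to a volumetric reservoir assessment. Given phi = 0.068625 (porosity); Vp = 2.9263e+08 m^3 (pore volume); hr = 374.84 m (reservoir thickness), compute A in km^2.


A = Vp / (1e6 * hr * phi)
A = 2.9263e+08 / (1e6 * 374.84 * 0.068625)
A = 11.376 km^2


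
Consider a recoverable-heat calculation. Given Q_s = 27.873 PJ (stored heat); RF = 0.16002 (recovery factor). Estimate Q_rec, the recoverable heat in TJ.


Q_rec = Q_s * RF
Q_rec = 27.873 * 0.16002
Q_rec = 4.460237 PJ
Convert: 4.460237 PJ * 1000.0 = 4460.2 TJ
Q_rec = 4460.2 TJ


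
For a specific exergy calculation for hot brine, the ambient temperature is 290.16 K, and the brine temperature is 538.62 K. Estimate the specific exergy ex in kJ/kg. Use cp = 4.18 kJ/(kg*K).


ex = cp * ((T_b - T_0) - T_0 * ln(T_b/T_0))
ex = 4.18 * ((538.62 - 290.16) - 290.16 * ln(538.62/290.16))
ex = 288.31 kJ/kg


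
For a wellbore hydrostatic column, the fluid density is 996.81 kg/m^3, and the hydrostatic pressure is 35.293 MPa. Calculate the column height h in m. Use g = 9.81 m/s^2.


h = P * 1e6 / (g * rho)
h = 35.293 * 1e6 / (9.81 * 996.81)
h = 3609.2 m


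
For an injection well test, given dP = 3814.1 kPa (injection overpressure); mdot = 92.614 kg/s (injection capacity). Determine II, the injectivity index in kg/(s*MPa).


II = mdot * 1000 / dP
II = 92.614 * 1000 / 3814.1
II = 24.282 kg/(s*MPa)


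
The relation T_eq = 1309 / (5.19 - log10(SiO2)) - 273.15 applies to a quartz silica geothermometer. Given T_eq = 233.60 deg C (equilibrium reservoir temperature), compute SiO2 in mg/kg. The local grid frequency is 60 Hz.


SiO2 = 10^(5.19 - 1309/(T_eq + 273.15))
SiO2 = 10^(5.19 - 1309/(233.60 + 273.15))
SiO2 = 404.46 mg/kg


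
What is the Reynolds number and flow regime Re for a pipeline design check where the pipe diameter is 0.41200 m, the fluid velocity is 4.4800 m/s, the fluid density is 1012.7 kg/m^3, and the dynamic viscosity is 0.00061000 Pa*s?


Step 1: Re = rho*vel*D/mu = 1012.7*4.48*0.412/0.00061 = 3.0643e+06
Step 2: Re = 3.0643e+06 > 4000, so flow is turbulent.
Re = 3.0643e+06 (turbulent)


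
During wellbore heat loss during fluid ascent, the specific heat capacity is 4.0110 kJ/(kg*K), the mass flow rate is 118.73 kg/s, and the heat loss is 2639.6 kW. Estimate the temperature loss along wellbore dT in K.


dT = Q_loss / (mdot * cp)
dT = 2639.6 / (118.73 * 4.0110)
dT = 5.5427 K


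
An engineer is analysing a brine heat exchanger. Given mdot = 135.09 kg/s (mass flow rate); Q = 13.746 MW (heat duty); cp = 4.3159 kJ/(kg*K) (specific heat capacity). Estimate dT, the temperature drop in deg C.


dT = Q * 1000 / (mdot * cp)
dT = 13.746 * 1000 / (135.09 * 4.3159)
dT = 23.57663 K
Convert (temperature difference, 1 K = 1 deg C): 23.57663 K = 23.57663 deg C
dT = 23.577 deg C


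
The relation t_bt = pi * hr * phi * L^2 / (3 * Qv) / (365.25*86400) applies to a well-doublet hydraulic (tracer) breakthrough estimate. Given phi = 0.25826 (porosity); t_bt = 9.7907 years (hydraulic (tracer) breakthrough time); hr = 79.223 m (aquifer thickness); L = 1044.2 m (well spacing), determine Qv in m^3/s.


Qv = pi*hr*phi*L^2 / (3*t_bt*365.25*86400)
Qv = pi*79.223*0.25826*1044.2^2 / (3*9.7907*365.25*86400)
Qv = 0.075611 m^3/s


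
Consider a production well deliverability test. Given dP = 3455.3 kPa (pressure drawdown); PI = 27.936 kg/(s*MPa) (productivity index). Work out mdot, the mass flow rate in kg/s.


mdot = PI * dP / 1000
mdot = 27.936 * 3455.3 / 1000
mdot = 96.527 kg/s


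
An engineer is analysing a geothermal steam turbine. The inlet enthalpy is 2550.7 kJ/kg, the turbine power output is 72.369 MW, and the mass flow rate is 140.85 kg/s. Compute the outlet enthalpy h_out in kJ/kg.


h_out = h_in - P * 1000 / mdot
h_out = 2550.7 - 72.369 * 1000 / 140.85
h_out = 2036.9 kJ/kg


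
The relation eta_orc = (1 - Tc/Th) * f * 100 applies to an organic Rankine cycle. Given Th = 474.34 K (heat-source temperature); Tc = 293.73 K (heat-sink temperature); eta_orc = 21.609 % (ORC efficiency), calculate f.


f = (eta_orc/100) / (1 - Tc/Th)
f = (21.609/100) / (1 - 293.73/474.34)
f = 0.56752


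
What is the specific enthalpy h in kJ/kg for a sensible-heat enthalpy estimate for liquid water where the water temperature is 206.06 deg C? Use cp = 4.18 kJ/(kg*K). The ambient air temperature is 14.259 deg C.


h = cp * T
h = 4.18 * 206.06
h = 861.33 kJ/kg


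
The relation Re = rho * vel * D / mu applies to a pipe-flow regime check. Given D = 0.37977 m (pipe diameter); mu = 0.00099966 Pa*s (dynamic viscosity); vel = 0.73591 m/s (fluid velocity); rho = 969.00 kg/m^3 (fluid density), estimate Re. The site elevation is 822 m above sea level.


Re = rho * vel * D / mu
Re = 969.00 * 0.73591 * 0.37977 / 0.00099966
Re = 2.7090e+05


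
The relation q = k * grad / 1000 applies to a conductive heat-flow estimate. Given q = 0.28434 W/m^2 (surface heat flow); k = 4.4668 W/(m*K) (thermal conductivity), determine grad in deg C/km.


grad = q * 1000 / k
grad = 0.28434 * 1000 / 4.4668
grad = 63.656 deg C/km


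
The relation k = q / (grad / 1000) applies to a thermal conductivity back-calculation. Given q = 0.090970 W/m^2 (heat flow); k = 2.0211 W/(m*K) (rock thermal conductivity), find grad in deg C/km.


grad = q / k * 1000
grad = 0.090970 / 2.0211 * 1000
grad = 45.010 deg C/km


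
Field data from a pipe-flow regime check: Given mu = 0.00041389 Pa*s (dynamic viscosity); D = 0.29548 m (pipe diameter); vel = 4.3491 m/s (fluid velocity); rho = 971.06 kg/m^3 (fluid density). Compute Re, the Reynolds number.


Re = rho * vel * D / mu
Re = 971.06 * 4.3491 * 0.29548 / 0.00041389
Re = 3.0150e+06


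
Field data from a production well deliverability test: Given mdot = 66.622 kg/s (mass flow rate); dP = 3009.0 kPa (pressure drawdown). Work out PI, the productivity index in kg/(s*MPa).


PI = mdot * 1000 / dP
PI = 66.622 * 1000 / 3009.0
PI = 22.141 kg/(s*MPa)


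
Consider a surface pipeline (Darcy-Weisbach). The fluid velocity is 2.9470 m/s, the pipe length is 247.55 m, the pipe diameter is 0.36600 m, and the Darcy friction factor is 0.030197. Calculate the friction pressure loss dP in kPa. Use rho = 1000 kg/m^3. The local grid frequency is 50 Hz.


dP = f * (L/D) * (rho*vel^2/2) / 1000
dP = 0.030197 * (247.55/0.36600) * (1000*2.9470^2/2) / 1000
dP = 88.690 kPa


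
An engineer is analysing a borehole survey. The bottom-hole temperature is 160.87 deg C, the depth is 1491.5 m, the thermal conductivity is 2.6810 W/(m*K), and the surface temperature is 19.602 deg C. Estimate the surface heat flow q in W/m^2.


Step 1: grad = (T_d - T_surf)/d * 1000 = (160.87 - 19.602)/1491.5 * 1000 = 94.71539 deg C/km
Step 2: q = k * grad / 1000 = 2.681 * 94.71539 / 1000 = 0.25393 W/m^2
q = 0.25393 W/m^2


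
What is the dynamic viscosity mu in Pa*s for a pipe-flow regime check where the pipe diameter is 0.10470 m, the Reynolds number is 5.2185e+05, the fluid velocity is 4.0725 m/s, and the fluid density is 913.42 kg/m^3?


mu = rho * vel * D / Re
mu = 913.42 * 4.0725 * 0.10470 / 5.2185e+05
mu = 0.00074633 Pa*s


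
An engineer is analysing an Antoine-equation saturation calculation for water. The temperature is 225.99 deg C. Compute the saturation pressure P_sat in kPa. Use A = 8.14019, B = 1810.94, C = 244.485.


P_sat = 10^(A - B/(C + T)) / 760 * 0.101325
P_sat = 10^(8.14019 - 1810.94/(244.485 + 225.99)) / 760 * 0.101325
P_sat = 2.605669 MPa
Convert: 2.605669 MPa * 1000.0 = 2605.7 kPa
P_sat = 2605.7 kPa


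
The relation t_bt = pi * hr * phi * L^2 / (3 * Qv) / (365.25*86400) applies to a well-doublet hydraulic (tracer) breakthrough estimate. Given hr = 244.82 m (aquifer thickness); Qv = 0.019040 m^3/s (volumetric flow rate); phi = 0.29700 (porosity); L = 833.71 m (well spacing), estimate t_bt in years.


t_bt = pi * hr * phi * L^2 / (3 * Qv) / (365.25*86400)
t_bt = pi * 244.82 * 0.29700 * 833.71^2 / (3 * 0.019040) / (365.25*86400)
t_bt = 88.083 years


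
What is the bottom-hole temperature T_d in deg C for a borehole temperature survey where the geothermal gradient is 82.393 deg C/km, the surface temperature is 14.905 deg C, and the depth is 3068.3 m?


T_d = T_surf + grad * d / 1000
T_d = 14.905 + 82.393 * 3068.3 / 1000
T_d = 267.71 deg C


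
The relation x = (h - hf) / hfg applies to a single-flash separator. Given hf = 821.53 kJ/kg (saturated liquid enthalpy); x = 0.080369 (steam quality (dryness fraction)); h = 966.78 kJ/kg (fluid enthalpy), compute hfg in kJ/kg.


hfg = (h - hf) / x
hfg = (966.78 - 821.53) / 0.080369
hfg = 1807.3 kJ/kg


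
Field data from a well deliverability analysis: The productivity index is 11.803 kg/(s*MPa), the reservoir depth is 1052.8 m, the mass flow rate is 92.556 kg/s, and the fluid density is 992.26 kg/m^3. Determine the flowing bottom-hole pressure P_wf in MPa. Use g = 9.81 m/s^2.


Step 1: P_i = rho*g*h/1e6 = 992.26*9.81*1052.8/1e6 = 10.24803 MPa
Step 2: P_wf = P_i - mdot/PI = 10.24803 - 92.556/11.803 = 2.4063 MPa
P_wf = 2.4063 MPa


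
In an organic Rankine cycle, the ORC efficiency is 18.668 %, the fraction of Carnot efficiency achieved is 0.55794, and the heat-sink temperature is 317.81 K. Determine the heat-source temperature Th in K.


Th = Tc / (1 - (eta_orc/100)/f)
Th = 317.81 / (1 - (18.668/100)/0.55794)
Th = 477.61 K


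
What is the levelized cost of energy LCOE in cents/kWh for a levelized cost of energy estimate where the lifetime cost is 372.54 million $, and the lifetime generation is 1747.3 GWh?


LCOE = C_tot / E_tot * 100
LCOE = 372.54 / 1747.3 * 100
LCOE = 21.321 cents/kWh


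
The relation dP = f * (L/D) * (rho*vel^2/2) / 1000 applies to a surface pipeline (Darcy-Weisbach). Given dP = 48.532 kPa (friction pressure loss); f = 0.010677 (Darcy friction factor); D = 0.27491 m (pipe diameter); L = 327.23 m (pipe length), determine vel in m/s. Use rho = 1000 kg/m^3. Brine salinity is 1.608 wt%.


vel = sqrt(dP*1000*2*D / (f*L*rho))
vel = sqrt(48.532*1000*2*0.27491 / (0.010677*327.23*1000))
vel = 2.7636 m/s


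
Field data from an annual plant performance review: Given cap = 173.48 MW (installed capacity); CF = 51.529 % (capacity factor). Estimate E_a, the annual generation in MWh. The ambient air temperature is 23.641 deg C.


E_a = CF / 100 * cap * 8760
E_a = 51.529 / 100 * 173.48 * 8760
E_a = 7.8308e+05 MWh


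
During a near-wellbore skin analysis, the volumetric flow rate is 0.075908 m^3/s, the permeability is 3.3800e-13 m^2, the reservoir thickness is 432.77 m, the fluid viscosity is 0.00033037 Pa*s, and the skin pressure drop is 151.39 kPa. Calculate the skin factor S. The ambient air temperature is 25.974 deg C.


S = dP_s * 1000 * 2*pi*k*hr / (q*mu)
S = 151.39 * 1000 * 2*pi*3.3800e-13*432.77 / (0.075908*0.00033037)
S = 5.5483


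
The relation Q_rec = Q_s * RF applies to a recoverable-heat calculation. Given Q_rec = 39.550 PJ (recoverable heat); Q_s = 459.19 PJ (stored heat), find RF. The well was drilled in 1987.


RF = Q_rec / Q_s
RF = 39.550 / 459.19
RF = 0.086130


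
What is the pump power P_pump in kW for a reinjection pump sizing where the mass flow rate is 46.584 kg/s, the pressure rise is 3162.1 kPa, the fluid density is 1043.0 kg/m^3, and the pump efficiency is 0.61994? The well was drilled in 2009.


P_pump = mdot * dP / (rho * eta)
P_pump = 46.584 * 3162.1 / (1043.0 * 0.61994)
P_pump = 227.81 kW


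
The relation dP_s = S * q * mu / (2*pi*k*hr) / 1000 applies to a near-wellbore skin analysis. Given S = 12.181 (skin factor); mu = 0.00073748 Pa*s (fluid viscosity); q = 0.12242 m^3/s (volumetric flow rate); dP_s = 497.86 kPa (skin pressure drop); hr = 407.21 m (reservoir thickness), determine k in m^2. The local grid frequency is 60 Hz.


k = S*q*mu / (2*pi*dP_s*1000*hr)
k = 12.181*0.12242*0.00073748 / (2*pi*497.86*1000*407.21)
k = 8.6334e-13 m^2


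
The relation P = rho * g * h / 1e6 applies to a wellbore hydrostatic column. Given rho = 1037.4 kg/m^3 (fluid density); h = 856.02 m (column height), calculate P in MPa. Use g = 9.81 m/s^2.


P = rho * g * h / 1e6
P = 1037.4 * 9.81 * 856.02 / 1e6
P = 8.7116 MPa


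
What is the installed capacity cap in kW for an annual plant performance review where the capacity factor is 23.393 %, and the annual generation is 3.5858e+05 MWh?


cap = E_a / (CF/100 * 8760)
cap = 3.5858e+05 / (23.393/100 * 8760)
cap = 174.9831 MW
Convert: 174.9831 MW * 1000.0 = 1.7498e+05 kW
cap = 1.7498e+05 kW


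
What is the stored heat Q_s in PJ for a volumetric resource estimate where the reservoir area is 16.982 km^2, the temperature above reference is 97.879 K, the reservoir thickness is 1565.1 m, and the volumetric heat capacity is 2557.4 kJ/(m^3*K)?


Step 1: Vr = A*1e6*hr = 16.982*1e6*1565.1 = 2.657853e+10 m^3
Step 2: Q_s = Vr*rhoc*dT/1e12 = 2.657853e+10*2557.4*97.879/1e12 = 6653.0 PJ
Q_s = 6653.0 PJ


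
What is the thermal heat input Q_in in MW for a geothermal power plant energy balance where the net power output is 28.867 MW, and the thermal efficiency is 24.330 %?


Q_in = W_net / (eta / 100)
Q_in = 28.867 / (24.330 / 100)
Q_in = 118.65 MW


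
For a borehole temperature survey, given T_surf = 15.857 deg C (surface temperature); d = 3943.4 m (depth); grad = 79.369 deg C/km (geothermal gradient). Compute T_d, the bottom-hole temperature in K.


T_d = T_surf + grad * d / 1000
T_d = 15.857 + 79.369 * 3943.4 / 1000
T_d = 328.8407 deg C
Convert to K: 328.8407 + 273.15 = 601.99 K
T_d = 601.99 K


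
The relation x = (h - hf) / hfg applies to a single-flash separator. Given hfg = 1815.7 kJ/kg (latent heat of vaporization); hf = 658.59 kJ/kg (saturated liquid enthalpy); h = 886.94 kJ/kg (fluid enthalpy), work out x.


x = (h - hf) / hfg
x = (886.94 - 658.59) / 1815.7
x = 0.12576


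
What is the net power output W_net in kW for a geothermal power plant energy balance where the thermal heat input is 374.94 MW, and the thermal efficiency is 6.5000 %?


W_net = eta / 100 * Q_in
W_net = 6.5000 / 100 * 374.94
W_net = 24.37110 MW
Convert: 24.37110 MW * 1000.0 = 24371 kW
W_net = 24371 kW


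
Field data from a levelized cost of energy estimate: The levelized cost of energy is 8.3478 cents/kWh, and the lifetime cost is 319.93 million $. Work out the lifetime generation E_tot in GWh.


E_tot = C_tot / LCOE * 100
E_tot = 319.93 / 8.3478 * 100
E_tot = 3832.5 GWh


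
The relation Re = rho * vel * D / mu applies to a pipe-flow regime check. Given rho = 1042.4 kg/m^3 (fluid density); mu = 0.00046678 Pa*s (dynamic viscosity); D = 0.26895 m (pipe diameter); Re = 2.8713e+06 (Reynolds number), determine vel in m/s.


vel = Re * mu / (rho * D)
vel = 2.8713e+06 * 0.00046678 / (1042.4 * 0.26895)
vel = 4.7806 m/s


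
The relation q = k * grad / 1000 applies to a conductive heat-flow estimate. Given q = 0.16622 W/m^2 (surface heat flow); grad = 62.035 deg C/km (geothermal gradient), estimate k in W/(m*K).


k = q * 1000 / grad
k = 0.16622 * 1000 / 62.035
k = 2.6795 W/(m*K)


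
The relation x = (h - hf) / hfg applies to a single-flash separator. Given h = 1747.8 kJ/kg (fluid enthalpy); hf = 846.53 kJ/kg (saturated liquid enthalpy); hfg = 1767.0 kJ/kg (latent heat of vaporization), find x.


x = (h - hf) / hfg
x = (1747.8 - 846.53) / 1767.0
x = 0.51006


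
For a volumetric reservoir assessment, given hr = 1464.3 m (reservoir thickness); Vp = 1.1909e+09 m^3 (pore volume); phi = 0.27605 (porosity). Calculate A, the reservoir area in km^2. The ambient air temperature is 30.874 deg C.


A = Vp / (1e6 * hr * phi)
A = 1.1909e+09 / (1e6 * 1464.3 * 0.27605)
A = 2.9462 km^2


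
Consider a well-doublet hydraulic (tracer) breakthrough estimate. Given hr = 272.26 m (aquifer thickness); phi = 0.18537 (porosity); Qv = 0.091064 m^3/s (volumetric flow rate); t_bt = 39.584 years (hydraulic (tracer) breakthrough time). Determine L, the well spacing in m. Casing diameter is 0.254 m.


L = sqrt(t_bt*365.25*86400*3*Qv / (pi*hr*phi))
L = sqrt(39.584*365.25*86400*3*0.091064 / (pi*272.26*0.18537))
L = 1467.1 m


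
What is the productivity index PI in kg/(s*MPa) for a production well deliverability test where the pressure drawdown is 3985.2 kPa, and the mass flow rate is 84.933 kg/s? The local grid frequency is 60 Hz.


PI = mdot * 1000 / dP
PI = 84.933 * 1000 / 3985.2
PI = 21.312 kg/(s*MPa)


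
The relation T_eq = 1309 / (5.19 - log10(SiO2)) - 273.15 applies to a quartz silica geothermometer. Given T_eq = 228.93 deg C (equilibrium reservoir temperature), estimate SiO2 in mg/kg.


SiO2 = 10^(5.19 - 1309/(T_eq + 273.15))
SiO2 = 10^(5.19 - 1309/(228.93 + 273.15))
SiO2 = 382.69 mg/kg


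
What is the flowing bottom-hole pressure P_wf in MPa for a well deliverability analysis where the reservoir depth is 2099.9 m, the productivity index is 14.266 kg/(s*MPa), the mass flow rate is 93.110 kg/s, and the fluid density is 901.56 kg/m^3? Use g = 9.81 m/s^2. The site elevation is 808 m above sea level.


Step 1: P_i = rho*g*h/1e6 = 901.56*9.81*2099.9/1e6 = 18.57215 MPa
Step 2: P_wf = P_i - mdot/PI = 18.57215 - 93.11/14.266 = 12.045 MPa
P_wf = 12.045 MPa


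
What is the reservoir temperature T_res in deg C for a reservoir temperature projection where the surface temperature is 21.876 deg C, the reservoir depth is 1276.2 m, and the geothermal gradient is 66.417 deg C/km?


T_res = T_surf + grad * d / 1000
T_res = 21.876 + 66.417 * 1276.2 / 1000
T_res = 106.64 deg C


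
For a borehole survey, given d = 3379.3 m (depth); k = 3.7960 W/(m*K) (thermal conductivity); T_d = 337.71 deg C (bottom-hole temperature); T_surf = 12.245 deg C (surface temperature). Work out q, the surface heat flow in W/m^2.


Step 1: grad = (T_d - T_surf)/d * 1000 = (337.71 - 12.245)/3379.3 * 1000 = 96.31137 deg C/km
Step 2: q = k * grad / 1000 = 3.796 * 96.31137 / 1000 = 0.36560 W/m^2
q = 0.36560 W/m^2


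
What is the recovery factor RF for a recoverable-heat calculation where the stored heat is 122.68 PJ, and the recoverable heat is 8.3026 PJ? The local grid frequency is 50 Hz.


RF = Q_rec / Q_s
RF = 8.3026 / 122.68
RF = 0.067677


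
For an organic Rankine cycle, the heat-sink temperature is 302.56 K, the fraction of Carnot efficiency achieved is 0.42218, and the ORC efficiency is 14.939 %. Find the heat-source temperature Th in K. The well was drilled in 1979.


Th = Tc / (1 - (eta_orc/100)/f)
Th = 302.56 / (1 - (14.939/100)/0.42218)
Th = 468.25 K


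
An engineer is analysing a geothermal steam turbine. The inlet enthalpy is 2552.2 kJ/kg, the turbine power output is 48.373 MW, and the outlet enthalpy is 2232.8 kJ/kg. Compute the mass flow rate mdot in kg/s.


mdot = P * 1000 / (h_in - h_out)
mdot = 48.373 * 1000 / (2552.2 - 2232.8)
mdot = 151.45 kg/s


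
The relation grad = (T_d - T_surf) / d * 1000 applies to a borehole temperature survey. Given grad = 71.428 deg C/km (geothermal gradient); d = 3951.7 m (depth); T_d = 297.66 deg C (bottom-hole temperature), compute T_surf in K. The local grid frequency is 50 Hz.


T_surf = T_d - grad * d / 1000
T_surf = 297.66 - 71.428 * 3951.7 / 1000
T_surf = 15.39797 deg C
Convert to K: 15.39797 + 273.15 = 288.55 K
T_surf = 288.55 K


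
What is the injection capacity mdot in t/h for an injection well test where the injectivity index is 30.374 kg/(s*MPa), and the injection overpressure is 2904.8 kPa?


mdot = II * dP / 1000
mdot = 30.374 * 2904.8 / 1000
mdot = 88.23040 kg/s
Convert: 88.23040 kg/s * 3.6 = 317.63 t/h
mdot = 317.63 t/h


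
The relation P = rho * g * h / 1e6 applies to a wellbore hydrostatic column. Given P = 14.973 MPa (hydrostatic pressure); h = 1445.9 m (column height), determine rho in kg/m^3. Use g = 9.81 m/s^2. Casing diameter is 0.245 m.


rho = P * 1e6 / (g * h)
rho = 14.973 * 1e6 / (9.81 * 1445.9)
rho = 1055.6 kg/m^3


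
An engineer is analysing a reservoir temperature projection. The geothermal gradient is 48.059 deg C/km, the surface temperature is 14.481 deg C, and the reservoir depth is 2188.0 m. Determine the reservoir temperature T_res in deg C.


T_res = T_surf + grad * d / 1000
T_res = 14.481 + 48.059 * 2188.0 / 1000
T_res = 119.63 deg C


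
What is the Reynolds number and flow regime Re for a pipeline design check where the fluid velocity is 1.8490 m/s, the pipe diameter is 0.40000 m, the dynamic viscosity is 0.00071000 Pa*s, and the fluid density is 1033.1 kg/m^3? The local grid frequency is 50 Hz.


Step 1: Re = rho*vel*D/mu = 1033.1*1.849*0.4/0.00071 = 1.0762e+06
Step 2: Re = 1.0762e+06 > 4000, so flow is turbulent.
Re = 1.0762e+06 (turbulent)


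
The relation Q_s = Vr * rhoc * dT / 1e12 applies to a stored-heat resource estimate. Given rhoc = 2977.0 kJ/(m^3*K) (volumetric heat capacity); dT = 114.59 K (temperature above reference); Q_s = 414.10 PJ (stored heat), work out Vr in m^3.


Vr = Q_s * 1e12 / (rhoc * dT)
Vr = 414.10 * 1e12 / (2977.0 * 114.59)
Vr = 1.2139e+09 m^3


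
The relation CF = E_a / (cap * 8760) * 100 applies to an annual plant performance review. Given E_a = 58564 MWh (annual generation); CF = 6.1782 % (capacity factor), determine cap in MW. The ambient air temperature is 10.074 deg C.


cap = E_a / (CF/100 * 8760)
cap = 58564 / (6.1782/100 * 8760)
cap = 108.21 MW


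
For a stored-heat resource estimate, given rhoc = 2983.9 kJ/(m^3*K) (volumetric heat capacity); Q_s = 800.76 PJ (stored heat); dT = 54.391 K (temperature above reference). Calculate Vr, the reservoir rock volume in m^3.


Vr = Q_s * 1e12 / (rhoc * dT)
Vr = 800.76 * 1e12 / (2983.9 * 54.391)
Vr = 4.9339e+09 m^3


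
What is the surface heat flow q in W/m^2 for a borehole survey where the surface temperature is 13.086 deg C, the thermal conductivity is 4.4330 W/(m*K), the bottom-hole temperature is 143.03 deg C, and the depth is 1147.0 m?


Step 1: grad = (T_d - T_surf)/d * 1000 = (143.03 - 13.086)/1147.0 * 1000 = 113.2903 deg C/km
Step 2: q = k * grad / 1000 = 4.433 * 113.2903 / 1000 = 0.50222 W/m^2
q = 0.50222 W/m^2


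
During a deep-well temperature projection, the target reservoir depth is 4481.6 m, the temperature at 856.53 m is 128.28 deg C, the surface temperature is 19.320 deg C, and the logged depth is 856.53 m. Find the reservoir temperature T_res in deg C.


Step 1: grad = (T_d1 - T_surf)/d1 * 1000 = (128.28 - 19.32)/856.53 * 1000 = 127.2110 deg C/km
Step 2: T_res = T_surf + grad*d2/1000 = 19.32 + 127.2110*4481.6/1000 = 589.43 deg C
T_res = 589.43 deg C


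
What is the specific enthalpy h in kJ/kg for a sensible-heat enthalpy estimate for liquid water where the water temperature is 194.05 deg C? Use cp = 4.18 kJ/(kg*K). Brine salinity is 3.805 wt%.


h = cp * T
h = 4.18 * 194.05
h = 811.13 kJ/kg


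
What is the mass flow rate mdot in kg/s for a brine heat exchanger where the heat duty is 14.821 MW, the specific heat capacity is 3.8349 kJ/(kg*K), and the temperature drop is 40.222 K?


mdot = Q * 1000 / (cp * dT)
mdot = 14.821 * 1000 / (3.8349 * 40.222)
mdot = 96.086 kg/s


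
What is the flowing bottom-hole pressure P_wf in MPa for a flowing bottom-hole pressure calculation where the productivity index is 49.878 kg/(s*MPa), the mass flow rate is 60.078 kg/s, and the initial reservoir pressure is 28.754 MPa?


P_wf = P_i - mdot / PI
P_wf = 28.754 - 60.078 / 49.878
P_wf = 27.550 MPa


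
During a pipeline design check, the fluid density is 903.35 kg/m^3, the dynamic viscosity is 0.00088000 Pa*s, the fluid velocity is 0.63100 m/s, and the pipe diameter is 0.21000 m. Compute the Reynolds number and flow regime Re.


Step 1: Re = rho*vel*D/mu = 903.35*0.631*0.21/0.00088 = 1.3603e+05
Step 2: Re = 1.3603e+05 > 4000, so flow is turbulent.
Re = 1.3603e+05 (turbulent)


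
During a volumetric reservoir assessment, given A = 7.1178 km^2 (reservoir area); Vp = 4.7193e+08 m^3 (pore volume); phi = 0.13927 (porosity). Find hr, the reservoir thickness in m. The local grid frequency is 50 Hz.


hr = Vp / (A * 1e6 * phi)
hr = 4.7193e+08 / (7.1178 * 1e6 * 0.13927)
hr = 476.07 m


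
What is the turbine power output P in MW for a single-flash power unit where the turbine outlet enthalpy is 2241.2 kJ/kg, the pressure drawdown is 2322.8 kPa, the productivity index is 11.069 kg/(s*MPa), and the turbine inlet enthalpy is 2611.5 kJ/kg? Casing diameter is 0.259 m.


Step 1: mdot = PI * dP / 1000 = 11.069 * 2322.8 / 1000 = 25.71107 kg/s
Step 2: P = mdot*(h_in - h_out)/1000 = 25.71107*(2611.5 - 2241.2)/1000 = 9.5208 MW
P = 9.5208 MW


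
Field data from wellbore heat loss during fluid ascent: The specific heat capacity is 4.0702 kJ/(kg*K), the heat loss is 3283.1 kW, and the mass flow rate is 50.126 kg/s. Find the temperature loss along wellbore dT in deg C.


dT = Q_loss / (mdot * cp)
dT = 3283.1 / (50.126 * 4.0702)
dT = 16.09183 K
Convert (temperature difference, 1 K = 1 deg C): 16.09183 K = 16.09183 deg C
dT = 16.092 deg C


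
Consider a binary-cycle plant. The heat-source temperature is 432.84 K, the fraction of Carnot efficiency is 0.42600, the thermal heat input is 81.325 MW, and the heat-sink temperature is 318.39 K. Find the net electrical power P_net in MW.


Step 1: eta = (1 - Tc/Th)*f = (1 - 318.39/432.84)*0.426 = 0.1126414
Step 2: P_net = eta * Q_in = 0.1126414 * 81.325 = 9.1606 MW
P_net = 9.1606 MW


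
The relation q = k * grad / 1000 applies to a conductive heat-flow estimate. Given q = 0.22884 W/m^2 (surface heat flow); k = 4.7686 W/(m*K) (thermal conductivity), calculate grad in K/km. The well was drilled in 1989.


grad = q * 1000 / k
grad = 0.22884 * 1000 / 4.7686
grad = 47.98893 deg C/km
Convert: 47.98893 deg C/km * 1.0 = 47.989 K/km
grad = 47.989 K/km


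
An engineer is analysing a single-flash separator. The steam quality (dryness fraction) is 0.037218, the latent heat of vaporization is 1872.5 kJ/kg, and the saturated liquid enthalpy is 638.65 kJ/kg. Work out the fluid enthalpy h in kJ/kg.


h = hf + x * hfg
h = 638.65 + 0.037218 * 1872.5
h = 708.34 kJ/kg


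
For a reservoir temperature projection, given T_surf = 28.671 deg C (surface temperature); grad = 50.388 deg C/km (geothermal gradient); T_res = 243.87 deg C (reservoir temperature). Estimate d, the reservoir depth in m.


d = (T_res - T_surf) / grad * 1000
d = (243.87 - 28.671) / 50.388 * 1000
d = 4270.8 m


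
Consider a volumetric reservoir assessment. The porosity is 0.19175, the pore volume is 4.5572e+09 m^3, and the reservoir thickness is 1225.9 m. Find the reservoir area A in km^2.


A = Vp / (1e6 * hr * phi)
A = 4.5572e+09 / (1e6 * 1225.9 * 0.19175)
A = 19.387 km^2


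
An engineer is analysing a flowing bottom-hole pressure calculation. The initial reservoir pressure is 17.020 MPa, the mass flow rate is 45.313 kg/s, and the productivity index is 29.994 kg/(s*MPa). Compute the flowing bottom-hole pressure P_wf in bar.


P_wf = P_i - mdot / PI
P_wf = 17.020 - 45.313 / 29.994
P_wf = 15.50926 MPa
Convert: 15.50926 MPa * 10.0 = 155.09 bar
P_wf = 155.09 bar


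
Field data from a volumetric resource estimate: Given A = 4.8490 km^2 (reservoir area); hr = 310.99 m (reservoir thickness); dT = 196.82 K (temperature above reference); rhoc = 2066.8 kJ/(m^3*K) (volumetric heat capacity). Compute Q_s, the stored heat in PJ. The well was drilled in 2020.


Step 1: Vr = A*1e6*hr = 4.849*1e6*310.99 = 1.507991e+09 m^3
Step 2: Q_s = Vr*rhoc*dT/1e12 = 1.507991e+09*2066.8*196.82/1e12 = 613.43 PJ
Q_s = 613.43 PJ


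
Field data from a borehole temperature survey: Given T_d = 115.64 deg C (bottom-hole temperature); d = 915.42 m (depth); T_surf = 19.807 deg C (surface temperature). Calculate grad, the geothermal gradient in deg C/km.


grad = (T_d - T_surf) / d * 1000
grad = (115.64 - 19.807) / 915.42 * 1000
grad = 104.69 deg C/km


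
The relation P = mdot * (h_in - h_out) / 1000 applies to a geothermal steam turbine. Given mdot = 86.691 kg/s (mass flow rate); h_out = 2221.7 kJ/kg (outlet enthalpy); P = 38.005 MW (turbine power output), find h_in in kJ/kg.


h_in = h_out + P * 1000 / mdot
h_in = 2221.7 + 38.005 * 1000 / 86.691
h_in = 2660.1 kJ/kg


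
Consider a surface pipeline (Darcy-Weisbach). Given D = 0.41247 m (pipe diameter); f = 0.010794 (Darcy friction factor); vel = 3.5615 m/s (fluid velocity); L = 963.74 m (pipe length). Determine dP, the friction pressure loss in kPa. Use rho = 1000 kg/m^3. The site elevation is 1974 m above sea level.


dP = f * (L/D) * (rho*vel^2/2) / 1000
dP = 0.010794 * (963.74/0.41247) * (1000*3.5615^2/2) / 1000
dP = 159.95 kPa


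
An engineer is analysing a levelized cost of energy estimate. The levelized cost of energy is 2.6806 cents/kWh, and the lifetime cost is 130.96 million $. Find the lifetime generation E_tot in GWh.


E_tot = C_tot / LCOE * 100
E_tot = 130.96 / 2.6806 * 100
E_tot = 4885.5 GWh


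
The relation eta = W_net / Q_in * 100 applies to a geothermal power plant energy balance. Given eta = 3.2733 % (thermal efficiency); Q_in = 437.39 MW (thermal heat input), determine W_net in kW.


W_net = eta / 100 * Q_in
W_net = 3.2733 / 100 * 437.39
W_net = 14.31709 MW
Convert: 14.31709 MW * 1000.0 = 14317 kW
W_net = 14317 kW


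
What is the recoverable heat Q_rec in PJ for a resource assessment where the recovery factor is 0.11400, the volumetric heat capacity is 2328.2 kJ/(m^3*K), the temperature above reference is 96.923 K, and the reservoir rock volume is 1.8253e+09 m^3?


Step 1: Q_s = Vr*rhoc*dT/1e12 = 1.8253e+09*2328.2*96.923/1e12 = 411.8901 PJ
Step 2: Q_rec = Q_s * RF = 411.8901 * 0.114 = 46.955 PJ
Q_rec = 46.955 PJ


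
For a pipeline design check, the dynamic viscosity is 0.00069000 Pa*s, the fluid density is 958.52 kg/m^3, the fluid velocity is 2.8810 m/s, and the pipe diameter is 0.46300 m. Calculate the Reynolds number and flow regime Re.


Step 1: Re = rho*vel*D/mu = 958.52*2.881*0.463/0.00069 = 1.8530e+06
Step 2: Re = 1.8530e+06 > 4000, so flow is turbulent.
Re = 1.8530e+06 (turbulent)


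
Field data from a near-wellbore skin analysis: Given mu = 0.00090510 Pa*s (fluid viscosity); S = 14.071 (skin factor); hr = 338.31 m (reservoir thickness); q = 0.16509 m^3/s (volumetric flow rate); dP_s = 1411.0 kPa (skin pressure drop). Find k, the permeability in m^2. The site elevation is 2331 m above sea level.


k = S*q*mu / (2*pi*dP_s*1000*hr)
k = 14.071*0.16509*0.00090510 / (2*pi*1411.0*1000*338.31)
k = 7.0100e-13 m^2


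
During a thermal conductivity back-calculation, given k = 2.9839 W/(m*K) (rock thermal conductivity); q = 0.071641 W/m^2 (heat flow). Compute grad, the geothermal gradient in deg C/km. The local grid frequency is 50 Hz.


grad = q / k * 1000
grad = 0.071641 / 2.9839 * 1000
grad = 24.009 deg C/km


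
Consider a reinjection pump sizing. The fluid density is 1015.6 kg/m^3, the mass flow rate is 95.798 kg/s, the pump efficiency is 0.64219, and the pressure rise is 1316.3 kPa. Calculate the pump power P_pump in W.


P_pump = mdot * dP / (rho * eta)
P_pump = 95.798 * 1316.3 / (1015.6 * 0.64219)
P_pump = 193.3415 kW
Convert: 193.3415 kW * 1000.0 = 1.9334e+05 W
P_pump = 1.9334e+05 W


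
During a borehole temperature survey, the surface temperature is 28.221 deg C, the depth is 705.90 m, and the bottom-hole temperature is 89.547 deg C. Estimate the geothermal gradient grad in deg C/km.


grad = (T_d - T_surf) / d * 1000
grad = (89.547 - 28.221) / 705.90 * 1000
grad = 86.876 deg C/km


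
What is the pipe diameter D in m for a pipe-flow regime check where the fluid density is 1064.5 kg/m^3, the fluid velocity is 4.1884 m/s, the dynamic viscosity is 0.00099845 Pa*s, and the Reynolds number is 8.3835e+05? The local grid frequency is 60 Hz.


D = Re * mu / (rho * vel)
D = 8.3835e+05 * 0.00099845 / (1064.5 * 4.1884)
D = 0.18774 m


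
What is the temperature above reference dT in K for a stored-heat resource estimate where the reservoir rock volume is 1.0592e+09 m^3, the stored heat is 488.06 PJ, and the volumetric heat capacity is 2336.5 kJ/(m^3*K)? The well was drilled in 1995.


dT = Q_s * 1e12 / (Vr * rhoc)
dT = 488.06 * 1e12 / (1.0592e+09 * 2336.5)
dT = 197.21 K


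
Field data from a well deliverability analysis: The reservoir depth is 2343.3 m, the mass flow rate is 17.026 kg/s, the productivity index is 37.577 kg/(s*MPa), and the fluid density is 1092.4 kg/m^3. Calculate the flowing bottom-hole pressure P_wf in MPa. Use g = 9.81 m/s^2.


Step 1: P_i = rho*g*h/1e6 = 1092.4*9.81*2343.3/1e6 = 25.11184 MPa
Step 2: P_wf = P_i - mdot/PI = 25.11184 - 17.026/37.577 = 24.659 MPa
P_wf = 24.659 MPa


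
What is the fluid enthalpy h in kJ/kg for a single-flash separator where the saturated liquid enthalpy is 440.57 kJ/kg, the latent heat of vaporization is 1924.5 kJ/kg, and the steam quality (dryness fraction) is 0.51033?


h = hf + x * hfg
h = 440.57 + 0.51033 * 1924.5
h = 1422.7 kJ/kg


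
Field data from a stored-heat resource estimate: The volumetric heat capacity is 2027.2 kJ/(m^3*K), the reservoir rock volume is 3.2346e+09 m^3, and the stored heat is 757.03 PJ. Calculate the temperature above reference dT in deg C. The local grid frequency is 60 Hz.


dT = Q_s * 1e12 / (Vr * rhoc)
dT = 757.03 * 1e12 / (3.2346e+09 * 2027.2)
dT = 115.4505 K
Convert (temperature difference, 1 K = 1 deg C): 115.4505 K = 115.4505 deg C
dT = 115.45 deg C


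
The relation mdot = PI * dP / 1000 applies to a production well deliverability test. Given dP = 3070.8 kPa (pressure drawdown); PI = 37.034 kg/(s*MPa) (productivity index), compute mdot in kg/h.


mdot = PI * dP / 1000
mdot = 37.034 * 3070.8 / 1000
mdot = 113.7240 kg/s
Convert: 113.7240 kg/s * 3600.0 = 4.0941e+05 kg/h
mdot = 4.0941e+05 kg/h


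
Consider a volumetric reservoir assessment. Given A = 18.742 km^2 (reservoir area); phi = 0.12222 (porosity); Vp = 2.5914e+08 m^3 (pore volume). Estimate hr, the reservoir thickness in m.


hr = Vp / (A * 1e6 * phi)
hr = 2.5914e+08 / (18.742 * 1e6 * 0.12222)
hr = 113.13 m


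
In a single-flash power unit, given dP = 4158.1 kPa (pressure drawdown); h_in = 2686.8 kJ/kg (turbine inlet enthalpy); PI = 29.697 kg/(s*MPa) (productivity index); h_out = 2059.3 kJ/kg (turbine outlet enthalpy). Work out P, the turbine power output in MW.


Step 1: mdot = PI * dP / 1000 = 29.697 * 4158.1 / 1000 = 123.4831 kg/s
Step 2: P = mdot*(h_in - h_out)/1000 = 123.4831*(2686.8 - 2059.3)/1000 = 77.486 MW
P = 77.486 MW


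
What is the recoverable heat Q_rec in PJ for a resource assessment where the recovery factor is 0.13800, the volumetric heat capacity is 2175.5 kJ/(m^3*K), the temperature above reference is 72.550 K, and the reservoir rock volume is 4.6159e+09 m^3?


Step 1: Q_s = Vr*rhoc*dT/1e12 = 4.6159e+09*2175.5*72.55/1e12 = 728.5392 PJ
Step 2: Q_rec = Q_s * RF = 728.5392 * 0.138 = 100.54 PJ
Q_rec = 100.54 PJ


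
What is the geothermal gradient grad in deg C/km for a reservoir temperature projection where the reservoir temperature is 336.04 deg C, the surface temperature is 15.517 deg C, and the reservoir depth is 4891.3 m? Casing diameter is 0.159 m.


grad = (T_res - T_surf) / d * 1000
grad = (336.04 - 15.517) / 4891.3 * 1000
grad = 65.529 deg C/km


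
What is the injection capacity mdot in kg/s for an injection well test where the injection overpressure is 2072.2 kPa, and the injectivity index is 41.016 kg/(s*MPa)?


mdot = II * dP / 1000
mdot = 41.016 * 2072.2 / 1000
mdot = 84.993 kg/s


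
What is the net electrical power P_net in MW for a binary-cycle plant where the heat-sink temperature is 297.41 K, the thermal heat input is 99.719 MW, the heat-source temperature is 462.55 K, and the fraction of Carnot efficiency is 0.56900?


Step 1: eta = (1 - Tc/Th)*f = (1 - 297.41/462.55)*0.569 = 0.2031449
Step 2: P_net = eta * Q_in = 0.2031449 * 99.719 = 20.257 MW
P_net = 20.257 MW


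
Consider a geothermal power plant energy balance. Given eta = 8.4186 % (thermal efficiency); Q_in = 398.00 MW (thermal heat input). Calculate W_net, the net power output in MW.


W_net = eta / 100 * Q_in
W_net = 8.4186 / 100 * 398.00
W_net = 33.506 MW


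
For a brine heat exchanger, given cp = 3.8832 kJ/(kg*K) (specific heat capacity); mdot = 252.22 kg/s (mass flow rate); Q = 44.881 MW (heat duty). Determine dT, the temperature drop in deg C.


dT = Q * 1000 / (mdot * cp)
dT = 44.881 * 1000 / (252.22 * 3.8832)
dT = 45.82403 K
Convert (temperature difference, 1 K = 1 deg C): 45.82403 K = 45.82403 deg C
dT = 45.824 deg C


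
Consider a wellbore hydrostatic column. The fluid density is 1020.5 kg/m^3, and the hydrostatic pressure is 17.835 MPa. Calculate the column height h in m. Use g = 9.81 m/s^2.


h = P * 1e6 / (g * rho)
h = 17.835 * 1e6 / (9.81 * 1020.5)
h = 1781.5 m


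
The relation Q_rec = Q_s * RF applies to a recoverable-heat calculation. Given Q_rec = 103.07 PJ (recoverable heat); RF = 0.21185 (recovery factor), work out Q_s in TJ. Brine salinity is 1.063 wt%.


Q_s = Q_rec / RF
Q_s = 103.07 / 0.21185
Q_s = 486.5235 PJ
Convert: 486.5235 PJ * 1000.0 = 4.8652e+05 TJ
Q_s = 4.8652e+05 TJ


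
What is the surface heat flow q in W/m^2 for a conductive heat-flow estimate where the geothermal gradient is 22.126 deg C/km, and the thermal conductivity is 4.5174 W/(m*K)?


q = k * grad / 1000
q = 4.5174 * 22.126 / 1000
q = 0.099952 W/m^2


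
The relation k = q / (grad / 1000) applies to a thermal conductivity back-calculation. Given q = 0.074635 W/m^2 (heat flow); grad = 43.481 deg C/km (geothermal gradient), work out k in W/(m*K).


k = q / (grad / 1000)
k = 0.074635 / (43.481 / 1000)
k = 1.7165 W/(m*K)


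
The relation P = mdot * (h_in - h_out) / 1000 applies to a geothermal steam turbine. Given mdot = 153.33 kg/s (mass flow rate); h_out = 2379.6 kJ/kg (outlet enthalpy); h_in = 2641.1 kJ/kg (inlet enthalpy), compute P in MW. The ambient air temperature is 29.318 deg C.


P = mdot * (h_in - h_out) / 1000
P = 153.33 * (2641.1 - 2379.6) / 1000
P = 40.096 MW


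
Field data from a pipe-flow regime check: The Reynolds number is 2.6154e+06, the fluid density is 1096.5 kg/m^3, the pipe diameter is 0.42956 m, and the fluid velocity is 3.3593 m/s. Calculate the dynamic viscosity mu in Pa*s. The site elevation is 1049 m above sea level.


mu = rho * vel * D / Re
mu = 1096.5 * 3.3593 * 0.42956 / 2.6154e+06
mu = 0.00060498 Pa*s


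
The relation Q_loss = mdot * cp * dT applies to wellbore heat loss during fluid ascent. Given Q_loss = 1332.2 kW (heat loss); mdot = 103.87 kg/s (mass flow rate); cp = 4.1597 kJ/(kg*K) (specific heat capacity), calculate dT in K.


dT = Q_loss / (mdot * cp)
dT = 1332.2 / (103.87 * 4.1597)
dT = 3.0833 K


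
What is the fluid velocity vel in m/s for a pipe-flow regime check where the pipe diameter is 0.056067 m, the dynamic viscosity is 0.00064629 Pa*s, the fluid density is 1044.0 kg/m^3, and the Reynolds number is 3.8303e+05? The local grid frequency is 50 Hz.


vel = Re * mu / (rho * D)
vel = 3.8303e+05 * 0.00064629 / (1044.0 * 0.056067)
vel = 4.2291 m/s


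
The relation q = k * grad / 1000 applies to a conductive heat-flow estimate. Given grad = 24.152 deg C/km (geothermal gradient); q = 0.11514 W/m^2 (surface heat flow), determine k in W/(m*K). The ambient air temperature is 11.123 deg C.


k = q * 1000 / grad
k = 0.11514 * 1000 / 24.152
k = 4.7673 W/(m*K)


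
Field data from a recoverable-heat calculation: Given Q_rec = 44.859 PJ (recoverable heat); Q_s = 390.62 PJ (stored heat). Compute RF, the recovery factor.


RF = Q_rec / Q_s
RF = 44.859 / 390.62
RF = 0.11484
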